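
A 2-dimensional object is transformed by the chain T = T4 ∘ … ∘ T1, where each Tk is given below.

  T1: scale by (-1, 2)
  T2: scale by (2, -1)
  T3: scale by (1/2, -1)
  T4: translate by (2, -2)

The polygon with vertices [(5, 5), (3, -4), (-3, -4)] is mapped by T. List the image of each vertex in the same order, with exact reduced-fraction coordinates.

image vertices: (-3, 8), (-1, -10), (5, -10)

T1 scale by (-1, 2): (5, 5) → (-5, 10); (3, -4) → (-3, -8); (-3, -4) → (3, -8)
T2 scale by (2, -1): (-5, 10) → (-10, -10); (-3, -8) → (-6, 8); (3, -8) → (6, 8)
T3 scale by (1/2, -1): (-10, -10) → (-5, 10); (-6, 8) → (-3, -8); (6, 8) → (3, -8)
T4 translate by (2, -2): (-5, 10) → (-3, 8); (-3, -8) → (-1, -10); (3, -8) → (5, -10)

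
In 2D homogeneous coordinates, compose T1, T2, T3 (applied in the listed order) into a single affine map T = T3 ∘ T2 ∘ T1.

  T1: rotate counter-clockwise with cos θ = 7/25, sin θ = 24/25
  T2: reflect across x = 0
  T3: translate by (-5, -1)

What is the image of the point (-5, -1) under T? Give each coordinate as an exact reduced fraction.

T(p) = (-114/25, -152/25)

T1 rotate counter-clockwise with cos θ = 7/25, sin θ = 24/25: (-5, -1) → (-11/25, -127/25)
T2 reflect across x = 0: (-11/25, -127/25) → (11/25, -127/25)
T3 translate by (-5, -1): (11/25, -127/25) → (-114/25, -152/25)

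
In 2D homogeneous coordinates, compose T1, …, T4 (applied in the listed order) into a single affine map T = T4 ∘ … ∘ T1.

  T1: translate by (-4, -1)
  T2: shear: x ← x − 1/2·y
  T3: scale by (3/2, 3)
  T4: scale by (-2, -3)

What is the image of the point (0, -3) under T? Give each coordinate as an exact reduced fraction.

T1 translate by (-4, -1): (0, -3) → (-4, -4)
T2 shear: x ← x − 1/2·y: (-4, -4) → (-2, -4)
T3 scale by (3/2, 3): (-2, -4) → (-3, -12)
T4 scale by (-2, -3): (-3, -12) → (6, 36)

T(p) = (6, 36)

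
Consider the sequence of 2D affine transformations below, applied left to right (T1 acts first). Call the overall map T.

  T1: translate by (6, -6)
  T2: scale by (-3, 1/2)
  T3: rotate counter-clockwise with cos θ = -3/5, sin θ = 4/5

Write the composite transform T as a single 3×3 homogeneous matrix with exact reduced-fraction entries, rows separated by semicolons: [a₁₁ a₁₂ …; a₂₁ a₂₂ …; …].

T = [9/5 -2/5 66/5; -12/5 -3/10 -63/5; 0 0 1]

T1 = [1 0 6; 0 1 -6; 0 0 1]
T2·T1 = [-3 0 -18; 0 1/2 -3; 0 0 1]
T3·…·T1 = [9/5 -2/5 66/5; -12/5 -3/10 -63/5; 0 0 1]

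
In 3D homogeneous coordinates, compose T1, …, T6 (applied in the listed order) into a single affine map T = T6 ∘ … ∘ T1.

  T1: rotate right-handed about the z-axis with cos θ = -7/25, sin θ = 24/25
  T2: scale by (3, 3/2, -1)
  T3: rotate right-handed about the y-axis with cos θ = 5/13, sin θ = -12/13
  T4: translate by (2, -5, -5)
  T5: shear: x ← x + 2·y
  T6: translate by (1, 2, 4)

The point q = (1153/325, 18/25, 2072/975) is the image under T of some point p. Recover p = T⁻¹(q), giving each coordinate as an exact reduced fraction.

p = (2, -2, 5/3)

T1 = [-7/25 -24/25 0 0; 24/25 -7/25 0 0; 0 0 1 0; 0 0 0 1]
T2·T1 = [-21/25 -72/25 0 0; 36/25 -21/50 0 0; 0 0 -1 0; 0 0 0 1]
T3·…·T1 = [-21/65 -72/65 12/13 0; 36/25 -21/50 0 0; -252/325 -864/325 -5/13 0; 0 0 0 1]
T4·…·T1 = [-21/65 -72/65 12/13 2; 36/25 -21/50 0 -5; -252/325 -864/325 -5/13 -5; 0 0 0 1]
T5·…·T1 = [831/325 -633/325 12/13 -8; 36/25 -21/50 0 -5; -252/325 -864/325 -5/13 -5; 0 0 0 1]
T6·…·T1 = [831/325 -633/325 12/13 -7; 36/25 -21/50 0 -3; -252/325 -864/325 -5/13 -1; 0 0 0 1]
det M = -9/2; M⁻¹ = [-7/195 694/975 -28/325 1753/975; -8/65 58/975 -96/325 -318/325; 12/13 -24/13 -5/13 7/13; 0 0 0 1]
M⁻¹ · (1153/325, 18/25, 2072/975)ᵀ = (2, -2, 5/3)ᵀ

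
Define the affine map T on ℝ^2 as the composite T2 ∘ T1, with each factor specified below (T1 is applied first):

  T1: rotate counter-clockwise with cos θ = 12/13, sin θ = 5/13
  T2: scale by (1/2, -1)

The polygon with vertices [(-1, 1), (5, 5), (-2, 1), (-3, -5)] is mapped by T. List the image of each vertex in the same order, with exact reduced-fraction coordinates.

image vertices: (-17/26, -7/13), (35/26, -85/13), (-29/26, -2/13), (-11/26, 75/13)

T1 rotate counter-clockwise with cos θ = 12/13, sin θ = 5/13: (-1, 1) → (-17/13, 7/13); (5, 5) → (35/13, 85/13); (-2, 1) → (-29/13, 2/13); (-3, -5) → (-11/13, -75/13)
T2 scale by (1/2, -1): (-17/13, 7/13) → (-17/26, -7/13); (35/13, 85/13) → (35/26, -85/13); (-29/13, 2/13) → (-29/26, -2/13); (-11/13, -75/13) → (-11/26, 75/13)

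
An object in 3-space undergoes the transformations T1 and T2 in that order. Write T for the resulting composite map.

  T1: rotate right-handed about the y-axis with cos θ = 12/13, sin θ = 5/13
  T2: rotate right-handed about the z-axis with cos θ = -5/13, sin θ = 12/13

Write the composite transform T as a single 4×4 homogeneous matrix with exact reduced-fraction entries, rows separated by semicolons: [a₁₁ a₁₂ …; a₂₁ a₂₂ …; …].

T1 = [12/13 0 5/13 0; 0 1 0 0; -5/13 0 12/13 0; 0 0 0 1]
T2·T1 = [-60/169 -12/13 -25/169 0; 144/169 -5/13 60/169 0; -5/13 0 12/13 0; 0 0 0 1]

T = [-60/169 -12/13 -25/169 0; 144/169 -5/13 60/169 0; -5/13 0 12/13 0; 0 0 0 1]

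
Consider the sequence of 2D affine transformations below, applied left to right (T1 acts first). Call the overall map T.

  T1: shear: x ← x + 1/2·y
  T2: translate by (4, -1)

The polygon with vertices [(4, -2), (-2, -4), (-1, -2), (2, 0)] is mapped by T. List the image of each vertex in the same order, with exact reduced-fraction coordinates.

T1 shear: x ← x + 1/2·y: (4, -2) → (3, -2); (-2, -4) → (-4, -4); (-1, -2) → (-2, -2); (2, 0) → (2, 0)
T2 translate by (4, -1): (3, -2) → (7, -3); (-4, -4) → (0, -5); (-2, -2) → (2, -3); (2, 0) → (6, -1)

image vertices: (7, -3), (0, -5), (2, -3), (6, -1)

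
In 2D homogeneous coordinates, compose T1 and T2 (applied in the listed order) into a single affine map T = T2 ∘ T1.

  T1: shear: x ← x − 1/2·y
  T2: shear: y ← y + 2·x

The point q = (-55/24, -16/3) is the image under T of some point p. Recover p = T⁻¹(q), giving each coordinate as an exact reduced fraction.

p = (-8/3, -3/4)

T1 = [1 -1/2 0; 0 1 0; 0 0 1]
T2·T1 = [1 -1/2 0; 2 0 0; 0 0 1]
det M = 1; M⁻¹ = [0 1/2 0; -2 1 0; 0 0 1]
M⁻¹ · (-55/24, -16/3)ᵀ = (-8/3, -3/4)ᵀ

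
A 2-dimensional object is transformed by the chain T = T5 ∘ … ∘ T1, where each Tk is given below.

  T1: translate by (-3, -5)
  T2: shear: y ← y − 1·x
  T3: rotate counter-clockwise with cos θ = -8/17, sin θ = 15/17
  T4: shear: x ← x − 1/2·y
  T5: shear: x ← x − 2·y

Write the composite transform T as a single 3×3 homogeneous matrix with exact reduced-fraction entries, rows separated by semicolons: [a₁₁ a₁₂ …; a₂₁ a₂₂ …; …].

T = [-101/34 5/17 253/34; 23/17 -8/17 -29/17; 0 0 1]

T1 = [1 0 -3; 0 1 -5; 0 0 1]
T2·T1 = [1 0 -3; -1 1 -2; 0 0 1]
T3·…·T1 = [7/17 -15/17 54/17; 23/17 -8/17 -29/17; 0 0 1]
T4·…·T1 = [-9/34 -11/17 137/34; 23/17 -8/17 -29/17; 0 0 1]
T5·…·T1 = [-101/34 5/17 253/34; 23/17 -8/17 -29/17; 0 0 1]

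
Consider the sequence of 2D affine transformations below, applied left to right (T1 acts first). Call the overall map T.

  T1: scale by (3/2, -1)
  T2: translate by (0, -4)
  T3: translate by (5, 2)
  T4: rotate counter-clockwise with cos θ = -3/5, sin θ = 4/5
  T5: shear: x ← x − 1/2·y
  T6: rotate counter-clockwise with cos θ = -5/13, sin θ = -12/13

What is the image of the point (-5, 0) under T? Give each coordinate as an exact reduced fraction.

T(p) = (-271/130, -38/13)

T1 scale by (3/2, -1): (-5, 0) → (-15/2, 0)
T2 translate by (0, -4): (-15/2, 0) → (-15/2, -4)
T3 translate by (5, 2): (-15/2, -4) → (-5/2, -2)
T4 rotate counter-clockwise with cos θ = -3/5, sin θ = 4/5: (-5/2, -2) → (31/10, -4/5)
T5 shear: x ← x − 1/2·y: (31/10, -4/5) → (7/2, -4/5)
T6 rotate counter-clockwise with cos θ = -5/13, sin θ = -12/13: (7/2, -4/5) → (-271/130, -38/13)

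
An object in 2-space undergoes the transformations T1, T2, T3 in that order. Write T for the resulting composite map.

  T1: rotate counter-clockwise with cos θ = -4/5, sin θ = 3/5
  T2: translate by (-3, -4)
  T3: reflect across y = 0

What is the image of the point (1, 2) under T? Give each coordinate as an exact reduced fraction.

T1 rotate counter-clockwise with cos θ = -4/5, sin θ = 3/5: (1, 2) → (-2, -1)
T2 translate by (-3, -4): (-2, -1) → (-5, -5)
T3 reflect across y = 0: (-5, -5) → (-5, 5)

T(p) = (-5, 5)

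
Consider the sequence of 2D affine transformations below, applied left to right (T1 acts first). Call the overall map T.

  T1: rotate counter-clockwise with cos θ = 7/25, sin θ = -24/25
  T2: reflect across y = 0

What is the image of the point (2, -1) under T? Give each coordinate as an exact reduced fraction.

T(p) = (-2/5, 11/5)

T1 rotate counter-clockwise with cos θ = 7/25, sin θ = -24/25: (2, -1) → (-2/5, -11/5)
T2 reflect across y = 0: (-2/5, -11/5) → (-2/5, 11/5)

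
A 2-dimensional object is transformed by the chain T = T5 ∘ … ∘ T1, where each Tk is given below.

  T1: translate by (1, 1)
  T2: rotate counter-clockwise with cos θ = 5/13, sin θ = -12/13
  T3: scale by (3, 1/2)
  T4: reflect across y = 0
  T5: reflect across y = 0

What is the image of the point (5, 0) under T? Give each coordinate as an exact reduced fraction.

T1 translate by (1, 1): (5, 0) → (6, 1)
T2 rotate counter-clockwise with cos θ = 5/13, sin θ = -12/13: (6, 1) → (42/13, -67/13)
T3 scale by (3, 1/2): (42/13, -67/13) → (126/13, -67/26)
T4 reflect across y = 0: (126/13, -67/26) → (126/13, 67/26)
T5 reflect across y = 0: (126/13, 67/26) → (126/13, -67/26)

T(p) = (126/13, -67/26)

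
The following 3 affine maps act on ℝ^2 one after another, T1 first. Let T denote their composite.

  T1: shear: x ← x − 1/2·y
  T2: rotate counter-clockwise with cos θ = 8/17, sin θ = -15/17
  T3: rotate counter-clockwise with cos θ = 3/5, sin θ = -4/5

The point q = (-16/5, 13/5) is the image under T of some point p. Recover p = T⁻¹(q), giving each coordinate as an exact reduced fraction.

p = (-3, -4)

T1 = [1 -1/2 0; 0 1 0; 0 0 1]
T2·T1 = [8/17 11/17 0; -15/17 31/34 0; 0 0 1]
T3·…·T1 = [-36/85 19/17 0; -77/85 1/34 0; 0 0 1]
det M = 1; M⁻¹ = [1/34 -19/17 0; 77/85 -36/85 0; 0 0 1]
M⁻¹ · (-16/5, 13/5)ᵀ = (-3, -4)ᵀ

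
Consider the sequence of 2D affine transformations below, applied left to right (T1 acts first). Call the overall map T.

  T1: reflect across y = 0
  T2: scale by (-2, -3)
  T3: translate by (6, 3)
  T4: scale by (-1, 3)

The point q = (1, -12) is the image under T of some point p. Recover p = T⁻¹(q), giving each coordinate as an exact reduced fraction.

T1 = [1 0 0; 0 -1 0; 0 0 1]
T2·T1 = [-2 0 0; 0 3 0; 0 0 1]
T3·…·T1 = [-2 0 6; 0 3 3; 0 0 1]
T4·…·T1 = [2 0 -6; 0 9 9; 0 0 1]
det M = 18; M⁻¹ = [1/2 0 3; 0 1/9 -1; 0 0 1]
M⁻¹ · (1, -12)ᵀ = (7/2, -7/3)ᵀ

p = (7/2, -7/3)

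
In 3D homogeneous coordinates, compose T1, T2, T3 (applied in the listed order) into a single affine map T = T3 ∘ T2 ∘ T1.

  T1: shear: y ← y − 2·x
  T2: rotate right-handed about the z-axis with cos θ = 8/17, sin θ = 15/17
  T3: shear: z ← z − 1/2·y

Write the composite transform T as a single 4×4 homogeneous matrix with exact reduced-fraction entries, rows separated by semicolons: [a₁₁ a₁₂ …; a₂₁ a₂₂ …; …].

T = [38/17 -15/17 0 0; -1/17 8/17 0 0; 1/34 -4/17 1 0; 0 0 0 1]

T1 = [1 0 0 0; -2 1 0 0; 0 0 1 0; 0 0 0 1]
T2·T1 = [38/17 -15/17 0 0; -1/17 8/17 0 0; 0 0 1 0; 0 0 0 1]
T3·…·T1 = [38/17 -15/17 0 0; -1/17 8/17 0 0; 1/34 -4/17 1 0; 0 0 0 1]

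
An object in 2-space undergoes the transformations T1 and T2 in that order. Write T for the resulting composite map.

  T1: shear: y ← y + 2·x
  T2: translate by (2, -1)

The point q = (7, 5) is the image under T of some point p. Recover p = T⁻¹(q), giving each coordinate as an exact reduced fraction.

p = (5, -4)

T1 = [1 0 0; 2 1 0; 0 0 1]
T2·T1 = [1 0 2; 2 1 -1; 0 0 1]
det M = 1; M⁻¹ = [1 0 -2; -2 1 5; 0 0 1]
M⁻¹ · (7, 5)ᵀ = (5, -4)ᵀ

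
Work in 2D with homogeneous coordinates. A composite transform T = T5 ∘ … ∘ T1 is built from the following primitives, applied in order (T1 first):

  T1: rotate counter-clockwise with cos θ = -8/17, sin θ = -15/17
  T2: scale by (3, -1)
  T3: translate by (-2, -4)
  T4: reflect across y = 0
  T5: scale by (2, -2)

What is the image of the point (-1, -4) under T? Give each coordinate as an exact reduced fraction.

T1 rotate counter-clockwise with cos θ = -8/17, sin θ = -15/17: (-1, -4) → (-52/17, 47/17)
T2 scale by (3, -1): (-52/17, 47/17) → (-156/17, -47/17)
T3 translate by (-2, -4): (-156/17, -47/17) → (-190/17, -115/17)
T4 reflect across y = 0: (-190/17, -115/17) → (-190/17, 115/17)
T5 scale by (2, -2): (-190/17, 115/17) → (-380/17, -230/17)

T(p) = (-380/17, -230/17)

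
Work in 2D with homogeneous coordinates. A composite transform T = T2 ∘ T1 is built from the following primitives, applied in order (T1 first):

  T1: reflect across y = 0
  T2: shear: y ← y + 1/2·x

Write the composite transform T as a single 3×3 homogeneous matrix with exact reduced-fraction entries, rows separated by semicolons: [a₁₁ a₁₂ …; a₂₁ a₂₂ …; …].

T1 = [1 0 0; 0 -1 0; 0 0 1]
T2·T1 = [1 0 0; 1/2 -1 0; 0 0 1]

T = [1 0 0; 1/2 -1 0; 0 0 1]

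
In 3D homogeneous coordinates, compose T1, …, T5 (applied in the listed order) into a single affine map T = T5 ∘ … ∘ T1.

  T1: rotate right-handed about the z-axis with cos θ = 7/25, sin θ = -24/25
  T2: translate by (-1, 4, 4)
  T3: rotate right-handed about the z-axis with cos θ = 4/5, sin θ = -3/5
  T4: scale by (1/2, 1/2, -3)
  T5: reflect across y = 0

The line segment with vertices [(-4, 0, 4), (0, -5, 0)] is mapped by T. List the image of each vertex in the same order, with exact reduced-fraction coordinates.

image vertices: (188/125, -943/250, -24), (-77/50, -139/50, -12)

T1 rotate right-handed about the z-axis with cos θ = 7/25, sin θ = -24/25: (-4, 0, 4) → (-28/25, 96/25, 4); (0, -5, 0) → (-24/5, -7/5, 0)
T2 translate by (-1, 4, 4): (-28/25, 96/25, 4) → (-53/25, 196/25, 8); (-24/5, -7/5, 0) → (-29/5, 13/5, 4)
T3 rotate right-handed about the z-axis with cos θ = 4/5, sin θ = -3/5: (-53/25, 196/25, 8) → (376/125, 943/125, 8); (-29/5, 13/5, 4) → (-77/25, 139/25, 4)
T4 scale by (1/2, 1/2, -3): (376/125, 943/125, 8) → (188/125, 943/250, -24); (-77/25, 139/25, 4) → (-77/50, 139/50, -12)
T5 reflect across y = 0: (188/125, 943/250, -24) → (188/125, -943/250, -24); (-77/50, 139/50, -12) → (-77/50, -139/50, -12)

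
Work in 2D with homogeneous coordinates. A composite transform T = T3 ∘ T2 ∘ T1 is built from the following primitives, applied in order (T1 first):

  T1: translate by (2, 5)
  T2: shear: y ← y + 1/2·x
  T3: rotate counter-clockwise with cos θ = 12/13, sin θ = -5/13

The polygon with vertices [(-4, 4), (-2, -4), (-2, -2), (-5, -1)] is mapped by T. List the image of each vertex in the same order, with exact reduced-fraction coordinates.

image vertices: (16/13, 106/13), (5/13, 12/13), (15/13, 36/13), (-47/26, 45/13)

T1 translate by (2, 5): (-4, 4) → (-2, 9); (-2, -4) → (0, 1); (-2, -2) → (0, 3); (-5, -1) → (-3, 4)
T2 shear: y ← y + 1/2·x: (-2, 9) → (-2, 8); (0, 1) → (0, 1); (0, 3) → (0, 3); (-3, 4) → (-3, 5/2)
T3 rotate counter-clockwise with cos θ = 12/13, sin θ = -5/13: (-2, 8) → (16/13, 106/13); (0, 1) → (5/13, 12/13); (0, 3) → (15/13, 36/13); (-3, 5/2) → (-47/26, 45/13)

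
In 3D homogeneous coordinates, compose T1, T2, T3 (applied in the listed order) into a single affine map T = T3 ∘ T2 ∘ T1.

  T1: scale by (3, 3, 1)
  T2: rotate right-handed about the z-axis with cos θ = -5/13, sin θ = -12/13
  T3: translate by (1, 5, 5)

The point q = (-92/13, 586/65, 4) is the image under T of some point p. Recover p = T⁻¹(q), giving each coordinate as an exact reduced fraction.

T1 = [3 0 0 0; 0 3 0 0; 0 0 1 0; 0 0 0 1]
T2·T1 = [-15/13 36/13 0 0; -36/13 -15/13 0 0; 0 0 1 0; 0 0 0 1]
T3·…·T1 = [-15/13 36/13 0 1; -36/13 -15/13 0 5; 0 0 1 5; 0 0 0 1]
det M = 9; M⁻¹ = [-5/39 -4/13 0 5/3; 4/13 -5/39 0 1/3; 0 0 1 -5; 0 0 0 1]
M⁻¹ · (-92/13, 586/65, 4)ᵀ = (-1/5, -3, -1)ᵀ

p = (-1/5, -3, -1)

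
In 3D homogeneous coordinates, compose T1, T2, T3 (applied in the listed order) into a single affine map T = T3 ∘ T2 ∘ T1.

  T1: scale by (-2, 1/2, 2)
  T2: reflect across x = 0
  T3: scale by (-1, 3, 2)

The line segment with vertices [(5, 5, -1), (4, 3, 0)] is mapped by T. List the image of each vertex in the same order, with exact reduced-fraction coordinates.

T1 scale by (-2, 1/2, 2): (5, 5, -1) → (-10, 5/2, -2); (4, 3, 0) → (-8, 3/2, 0)
T2 reflect across x = 0: (-10, 5/2, -2) → (10, 5/2, -2); (-8, 3/2, 0) → (8, 3/2, 0)
T3 scale by (-1, 3, 2): (10, 5/2, -2) → (-10, 15/2, -4); (8, 3/2, 0) → (-8, 9/2, 0)

image vertices: (-10, 15/2, -4), (-8, 9/2, 0)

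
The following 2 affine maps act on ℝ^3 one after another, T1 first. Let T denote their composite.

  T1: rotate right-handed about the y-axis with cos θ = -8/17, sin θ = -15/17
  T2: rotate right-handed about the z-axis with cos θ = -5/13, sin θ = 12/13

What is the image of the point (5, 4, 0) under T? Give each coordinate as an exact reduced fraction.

T(p) = (-616/221, -820/221, 75/17)

T1 rotate right-handed about the y-axis with cos θ = -8/17, sin θ = -15/17: (5, 4, 0) → (-40/17, 4, 75/17)
T2 rotate right-handed about the z-axis with cos θ = -5/13, sin θ = 12/13: (-40/17, 4, 75/17) → (-616/221, -820/221, 75/17)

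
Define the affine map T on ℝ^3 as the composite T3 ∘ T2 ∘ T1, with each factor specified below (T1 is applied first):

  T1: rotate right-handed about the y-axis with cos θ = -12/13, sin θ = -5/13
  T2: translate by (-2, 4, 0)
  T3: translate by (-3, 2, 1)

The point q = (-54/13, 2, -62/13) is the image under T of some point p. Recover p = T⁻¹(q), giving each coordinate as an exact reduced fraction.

p = (-3, -4, 5)

T1 = [-12/13 0 -5/13 0; 0 1 0 0; 5/13 0 -12/13 0; 0 0 0 1]
T2·T1 = [-12/13 0 -5/13 -2; 0 1 0 4; 5/13 0 -12/13 0; 0 0 0 1]
T3·…·T1 = [-12/13 0 -5/13 -5; 0 1 0 6; 5/13 0 -12/13 1; 0 0 0 1]
det M = 1; M⁻¹ = [-12/13 0 5/13 -5; 0 1 0 -6; -5/13 0 -12/13 -1; 0 0 0 1]
M⁻¹ · (-54/13, 2, -62/13)ᵀ = (-3, -4, 5)ᵀ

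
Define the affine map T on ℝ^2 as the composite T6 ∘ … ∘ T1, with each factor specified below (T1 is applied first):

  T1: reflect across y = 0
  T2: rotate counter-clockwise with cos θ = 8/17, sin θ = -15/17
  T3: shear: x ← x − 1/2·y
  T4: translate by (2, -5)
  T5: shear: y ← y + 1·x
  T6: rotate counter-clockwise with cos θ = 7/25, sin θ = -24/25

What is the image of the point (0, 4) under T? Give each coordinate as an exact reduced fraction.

T(p) = (-3118/425, -649/425)

T1 reflect across y = 0: (0, 4) → (0, -4)
T2 rotate counter-clockwise with cos θ = 8/17, sin θ = -15/17: (0, -4) → (-60/17, -32/17)
T3 shear: x ← x − 1/2·y: (-60/17, -32/17) → (-44/17, -32/17)
T4 translate by (2, -5): (-44/17, -32/17) → (-10/17, -117/17)
T5 shear: y ← y + 1·x: (-10/17, -117/17) → (-10/17, -127/17)
T6 rotate counter-clockwise with cos θ = 7/25, sin θ = -24/25: (-10/17, -127/17) → (-3118/425, -649/425)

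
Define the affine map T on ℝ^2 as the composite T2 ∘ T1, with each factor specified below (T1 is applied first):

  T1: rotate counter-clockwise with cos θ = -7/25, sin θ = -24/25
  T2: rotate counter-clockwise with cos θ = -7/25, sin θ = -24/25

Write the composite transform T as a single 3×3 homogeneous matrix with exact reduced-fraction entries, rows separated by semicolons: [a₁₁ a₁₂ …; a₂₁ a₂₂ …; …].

T1 = [-7/25 24/25 0; -24/25 -7/25 0; 0 0 1]
T2·T1 = [-527/625 -336/625 0; 336/625 -527/625 0; 0 0 1]

T = [-527/625 -336/625 0; 336/625 -527/625 0; 0 0 1]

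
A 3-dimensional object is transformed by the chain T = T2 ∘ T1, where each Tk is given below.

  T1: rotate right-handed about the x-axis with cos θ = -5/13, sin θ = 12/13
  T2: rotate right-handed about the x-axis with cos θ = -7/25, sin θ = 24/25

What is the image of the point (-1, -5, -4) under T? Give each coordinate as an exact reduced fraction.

T1 rotate right-handed about the x-axis with cos θ = -5/13, sin θ = 12/13: (-1, -5, -4) → (-1, 73/13, -40/13)
T2 rotate right-handed about the x-axis with cos θ = -7/25, sin θ = 24/25: (-1, 73/13, -40/13) → (-1, 449/325, 2032/325)

T(p) = (-1, 449/325, 2032/325)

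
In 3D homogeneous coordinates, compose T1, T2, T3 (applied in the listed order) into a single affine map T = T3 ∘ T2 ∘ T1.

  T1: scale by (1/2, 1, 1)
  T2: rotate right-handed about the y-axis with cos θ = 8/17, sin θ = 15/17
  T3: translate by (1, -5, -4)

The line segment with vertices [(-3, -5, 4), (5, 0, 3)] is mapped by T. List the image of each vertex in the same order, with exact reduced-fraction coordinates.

image vertices: (65/17, -10, -27/34), (82/17, -5, -163/34)

T1 scale by (1/2, 1, 1): (-3, -5, 4) → (-3/2, -5, 4); (5, 0, 3) → (5/2, 0, 3)
T2 rotate right-handed about the y-axis with cos θ = 8/17, sin θ = 15/17: (-3/2, -5, 4) → (48/17, -5, 109/34); (5/2, 0, 3) → (65/17, 0, -27/34)
T3 translate by (1, -5, -4): (48/17, -5, 109/34) → (65/17, -10, -27/34); (65/17, 0, -27/34) → (82/17, -5, -163/34)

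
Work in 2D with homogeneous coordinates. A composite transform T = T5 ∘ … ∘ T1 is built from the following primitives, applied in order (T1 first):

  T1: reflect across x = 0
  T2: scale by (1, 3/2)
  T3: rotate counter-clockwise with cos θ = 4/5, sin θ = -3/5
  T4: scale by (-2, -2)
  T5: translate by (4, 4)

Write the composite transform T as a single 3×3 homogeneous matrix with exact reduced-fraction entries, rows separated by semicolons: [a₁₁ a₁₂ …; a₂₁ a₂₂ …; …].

T1 = [-1 0 0; 0 1 0; 0 0 1]
T2·T1 = [-1 0 0; 0 3/2 0; 0 0 1]
T3·…·T1 = [-4/5 9/10 0; 3/5 6/5 0; 0 0 1]
T4·…·T1 = [8/5 -9/5 0; -6/5 -12/5 0; 0 0 1]
T5·…·T1 = [8/5 -9/5 4; -6/5 -12/5 4; 0 0 1]

T = [8/5 -9/5 4; -6/5 -12/5 4; 0 0 1]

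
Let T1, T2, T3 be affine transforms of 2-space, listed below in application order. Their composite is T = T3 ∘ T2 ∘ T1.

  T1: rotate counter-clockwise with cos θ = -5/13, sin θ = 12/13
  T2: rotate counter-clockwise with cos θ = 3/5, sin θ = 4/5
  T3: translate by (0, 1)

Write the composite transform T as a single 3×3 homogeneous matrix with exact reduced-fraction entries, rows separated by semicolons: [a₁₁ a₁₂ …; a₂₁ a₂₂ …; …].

T1 = [-5/13 -12/13 0; 12/13 -5/13 0; 0 0 1]
T2·T1 = [-63/65 -16/65 0; 16/65 -63/65 0; 0 0 1]
T3·…·T1 = [-63/65 -16/65 0; 16/65 -63/65 1; 0 0 1]

T = [-63/65 -16/65 0; 16/65 -63/65 1; 0 0 1]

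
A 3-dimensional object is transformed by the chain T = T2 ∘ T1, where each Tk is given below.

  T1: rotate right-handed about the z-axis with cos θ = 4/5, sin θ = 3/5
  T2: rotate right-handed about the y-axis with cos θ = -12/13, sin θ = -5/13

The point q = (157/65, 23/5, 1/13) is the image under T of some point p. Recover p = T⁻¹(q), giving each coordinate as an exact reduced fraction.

p = (1, 5, -1)

T1 = [4/5 -3/5 0 0; 3/5 4/5 0 0; 0 0 1 0; 0 0 0 1]
T2·T1 = [-48/65 36/65 -5/13 0; 3/5 4/5 0 0; 4/13 -3/13 -12/13 0; 0 0 0 1]
det M = 1; M⁻¹ = [-48/65 3/5 4/13 0; 36/65 4/5 -3/13 0; -5/13 0 -12/13 0; 0 0 0 1]
M⁻¹ · (157/65, 23/5, 1/13)ᵀ = (1, 5, -1)ᵀ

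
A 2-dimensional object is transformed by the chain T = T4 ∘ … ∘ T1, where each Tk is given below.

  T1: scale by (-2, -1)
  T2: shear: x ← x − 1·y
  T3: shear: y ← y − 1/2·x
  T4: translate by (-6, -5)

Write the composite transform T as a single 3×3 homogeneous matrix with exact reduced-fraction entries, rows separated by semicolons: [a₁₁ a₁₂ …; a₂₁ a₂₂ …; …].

T = [-2 1 -6; 1 -3/2 -5; 0 0 1]

T1 = [-2 0 0; 0 -1 0; 0 0 1]
T2·T1 = [-2 1 0; 0 -1 0; 0 0 1]
T3·…·T1 = [-2 1 0; 1 -3/2 0; 0 0 1]
T4·…·T1 = [-2 1 -6; 1 -3/2 -5; 0 0 1]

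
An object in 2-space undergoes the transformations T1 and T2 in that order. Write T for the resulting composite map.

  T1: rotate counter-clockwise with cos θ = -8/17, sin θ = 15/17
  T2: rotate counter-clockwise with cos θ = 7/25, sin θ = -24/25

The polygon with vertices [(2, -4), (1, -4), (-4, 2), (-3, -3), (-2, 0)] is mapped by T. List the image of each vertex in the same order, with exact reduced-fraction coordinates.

T1 rotate counter-clockwise with cos θ = -8/17, sin θ = 15/17: (2, -4) → (44/17, 62/17); (1, -4) → (52/17, 47/17); (-4, 2) → (2/17, -76/17); (-3, -3) → (69/17, -21/17); (-2, 0) → (16/17, -30/17)
T2 rotate counter-clockwise with cos θ = 7/25, sin θ = -24/25: (44/17, 62/17) → (1796/425, -622/425); (52/17, 47/17) → (1492/425, -919/425); (2/17, -76/17) → (-362/85, -116/85); (69/17, -21/17) → (-21/425, -1803/425); (16/17, -30/17) → (-608/425, -594/425)

image vertices: (1796/425, -622/425), (1492/425, -919/425), (-362/85, -116/85), (-21/425, -1803/425), (-608/425, -594/425)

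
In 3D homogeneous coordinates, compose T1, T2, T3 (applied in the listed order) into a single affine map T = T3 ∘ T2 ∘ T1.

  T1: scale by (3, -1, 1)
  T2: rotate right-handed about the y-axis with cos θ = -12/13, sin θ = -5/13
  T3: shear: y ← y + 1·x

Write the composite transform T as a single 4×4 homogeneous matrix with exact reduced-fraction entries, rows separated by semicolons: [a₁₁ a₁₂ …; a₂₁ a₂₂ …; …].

T = [-36/13 0 -5/13 0; -36/13 -1 -5/13 0; 15/13 0 -12/13 0; 0 0 0 1]

T1 = [3 0 0 0; 0 -1 0 0; 0 0 1 0; 0 0 0 1]
T2·T1 = [-36/13 0 -5/13 0; 0 -1 0 0; 15/13 0 -12/13 0; 0 0 0 1]
T3·…·T1 = [-36/13 0 -5/13 0; -36/13 -1 -5/13 0; 15/13 0 -12/13 0; 0 0 0 1]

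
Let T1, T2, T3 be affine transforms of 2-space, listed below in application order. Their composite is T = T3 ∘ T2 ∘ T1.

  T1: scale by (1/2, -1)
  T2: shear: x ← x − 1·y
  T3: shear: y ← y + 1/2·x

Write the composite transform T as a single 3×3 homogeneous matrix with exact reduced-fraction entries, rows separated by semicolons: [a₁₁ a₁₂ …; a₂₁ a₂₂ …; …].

T1 = [1/2 0 0; 0 -1 0; 0 0 1]
T2·T1 = [1/2 1 0; 0 -1 0; 0 0 1]
T3·…·T1 = [1/2 1 0; 1/4 -1/2 0; 0 0 1]

T = [1/2 1 0; 1/4 -1/2 0; 0 0 1]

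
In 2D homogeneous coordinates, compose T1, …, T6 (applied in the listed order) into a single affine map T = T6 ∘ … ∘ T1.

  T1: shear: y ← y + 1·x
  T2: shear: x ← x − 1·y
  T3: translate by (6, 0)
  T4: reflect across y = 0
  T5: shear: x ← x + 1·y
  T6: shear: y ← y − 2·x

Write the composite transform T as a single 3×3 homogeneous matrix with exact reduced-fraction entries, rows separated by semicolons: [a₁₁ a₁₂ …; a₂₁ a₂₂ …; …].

T = [-1 -2 6; 1 3 -12; 0 0 1]

T1 = [1 0 0; 1 1 0; 0 0 1]
T2·T1 = [0 -1 0; 1 1 0; 0 0 1]
T3·…·T1 = [0 -1 6; 1 1 0; 0 0 1]
T4·…·T1 = [0 -1 6; -1 -1 0; 0 0 1]
T5·…·T1 = [-1 -2 6; -1 -1 0; 0 0 1]
T6·…·T1 = [-1 -2 6; 1 3 -12; 0 0 1]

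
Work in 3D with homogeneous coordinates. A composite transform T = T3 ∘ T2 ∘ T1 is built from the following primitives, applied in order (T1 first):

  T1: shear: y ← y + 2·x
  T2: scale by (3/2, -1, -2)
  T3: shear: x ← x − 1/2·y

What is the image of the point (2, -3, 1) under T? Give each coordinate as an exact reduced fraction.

T(p) = (7/2, -1, -2)

T1 shear: y ← y + 2·x: (2, -3, 1) → (2, 1, 1)
T2 scale by (3/2, -1, -2): (2, 1, 1) → (3, -1, -2)
T3 shear: x ← x − 1/2·y: (3, -1, -2) → (7/2, -1, -2)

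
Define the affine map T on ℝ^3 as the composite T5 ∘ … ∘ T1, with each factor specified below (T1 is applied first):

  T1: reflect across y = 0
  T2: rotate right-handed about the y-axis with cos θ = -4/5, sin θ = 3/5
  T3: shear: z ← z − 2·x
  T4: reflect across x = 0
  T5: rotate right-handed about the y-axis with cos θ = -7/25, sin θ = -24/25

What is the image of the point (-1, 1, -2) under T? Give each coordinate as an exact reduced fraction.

T(p) = (-374/125, -1, -57/125)

T1 reflect across y = 0: (-1, 1, -2) → (-1, -1, -2)
T2 rotate right-handed about the y-axis with cos θ = -4/5, sin θ = 3/5: (-1, -1, -2) → (-2/5, -1, 11/5)
T3 shear: z ← z − 2·x: (-2/5, -1, 11/5) → (-2/5, -1, 3)
T4 reflect across x = 0: (-2/5, -1, 3) → (2/5, -1, 3)
T5 rotate right-handed about the y-axis with cos θ = -7/25, sin θ = -24/25: (2/5, -1, 3) → (-374/125, -1, -57/125)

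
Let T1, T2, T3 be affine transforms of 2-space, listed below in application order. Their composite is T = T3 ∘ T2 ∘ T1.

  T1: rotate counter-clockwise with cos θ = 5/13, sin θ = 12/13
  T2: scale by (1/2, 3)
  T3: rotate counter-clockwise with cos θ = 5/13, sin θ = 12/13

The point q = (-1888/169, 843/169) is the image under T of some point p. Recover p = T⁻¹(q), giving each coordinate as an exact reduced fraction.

T1 = [5/13 -12/13 0; 12/13 5/13 0; 0 0 1]
T2·T1 = [5/26 -6/13 0; 36/13 15/13 0; 0 0 1]
T3·…·T1 = [-839/338 -210/169 0; 210/169 3/169 0; 0 0 1]
det M = 3/2; M⁻¹ = [2/169 140/169 0; -140/169 -839/507 0; 0 0 1]
M⁻¹ · (-1888/169, 843/169)ᵀ = (4, 1)ᵀ

p = (4, 1)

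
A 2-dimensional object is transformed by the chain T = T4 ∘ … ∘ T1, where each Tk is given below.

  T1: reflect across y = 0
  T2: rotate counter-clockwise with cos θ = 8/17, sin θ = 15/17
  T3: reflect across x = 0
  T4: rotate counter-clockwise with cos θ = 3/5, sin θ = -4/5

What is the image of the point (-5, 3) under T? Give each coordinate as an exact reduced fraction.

T1 reflect across y = 0: (-5, 3) → (-5, -3)
T2 rotate counter-clockwise with cos θ = 8/17, sin θ = 15/17: (-5, -3) → (5/17, -99/17)
T3 reflect across x = 0: (5/17, -99/17) → (-5/17, -99/17)
T4 rotate counter-clockwise with cos θ = 3/5, sin θ = -4/5: (-5/17, -99/17) → (-411/85, -277/85)

T(p) = (-411/85, -277/85)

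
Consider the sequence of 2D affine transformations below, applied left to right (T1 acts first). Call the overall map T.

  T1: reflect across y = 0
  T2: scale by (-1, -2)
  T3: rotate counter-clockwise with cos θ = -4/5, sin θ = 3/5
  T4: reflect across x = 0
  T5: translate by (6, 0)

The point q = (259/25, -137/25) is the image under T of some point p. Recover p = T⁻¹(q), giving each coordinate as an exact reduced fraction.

p = (-1/5, 7/2)

T1 = [1 0 0; 0 -1 0; 0 0 1]
T2·T1 = [-1 0 0; 0 2 0; 0 0 1]
T3·…·T1 = [4/5 -6/5 0; -3/5 -8/5 0; 0 0 1]
T4·…·T1 = [-4/5 6/5 0; -3/5 -8/5 0; 0 0 1]
T5·…·T1 = [-4/5 6/5 6; -3/5 -8/5 0; 0 0 1]
det M = 2; M⁻¹ = [-4/5 -3/5 24/5; 3/10 -2/5 -9/5; 0 0 1]
M⁻¹ · (259/25, -137/25)ᵀ = (-1/5, 7/2)ᵀ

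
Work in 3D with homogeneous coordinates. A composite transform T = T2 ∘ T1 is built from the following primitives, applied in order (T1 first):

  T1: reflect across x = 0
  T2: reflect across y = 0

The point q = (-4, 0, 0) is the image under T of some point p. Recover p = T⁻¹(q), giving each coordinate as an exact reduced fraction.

p = (4, 0, 0)

T1 = [-1 0 0 0; 0 1 0 0; 0 0 1 0; 0 0 0 1]
T2·T1 = [-1 0 0 0; 0 -1 0 0; 0 0 1 0; 0 0 0 1]
det M = 1; M⁻¹ = [-1 0 0 0; 0 -1 0 0; 0 0 1 0; 0 0 0 1]
M⁻¹ · (-4, 0, 0)ᵀ = (4, 0, 0)ᵀ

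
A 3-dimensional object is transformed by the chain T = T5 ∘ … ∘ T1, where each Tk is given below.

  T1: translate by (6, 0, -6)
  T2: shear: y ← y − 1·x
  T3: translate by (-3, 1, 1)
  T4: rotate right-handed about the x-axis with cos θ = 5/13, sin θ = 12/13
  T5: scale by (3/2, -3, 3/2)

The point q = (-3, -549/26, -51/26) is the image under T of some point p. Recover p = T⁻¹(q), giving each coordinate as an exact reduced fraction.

p = (-5, 3/2, -2)

T1 = [1 0 0 6; 0 1 0 0; 0 0 1 -6; 0 0 0 1]
T2·T1 = [1 0 0 6; -1 1 0 -6; 0 0 1 -6; 0 0 0 1]
T3·…·T1 = [1 0 0 3; -1 1 0 -5; 0 0 1 -5; 0 0 0 1]
T4·…·T1 = [1 0 0 3; -5/13 5/13 -12/13 35/13; -12/13 12/13 5/13 -85/13; 0 0 0 1]
T5·…·T1 = [3/2 0 0 9/2; 15/13 -15/13 36/13 -105/13; -18/13 18/13 15/26 -255/26; 0 0 0 1]
det M = -27/4; M⁻¹ = [2/3 0 0 -3; 2/3 -5/39 8/13 2; 0 4/13 10/39 5; 0 0 0 1]
M⁻¹ · (-3, -549/26, -51/26)ᵀ = (-5, 3/2, -2)ᵀ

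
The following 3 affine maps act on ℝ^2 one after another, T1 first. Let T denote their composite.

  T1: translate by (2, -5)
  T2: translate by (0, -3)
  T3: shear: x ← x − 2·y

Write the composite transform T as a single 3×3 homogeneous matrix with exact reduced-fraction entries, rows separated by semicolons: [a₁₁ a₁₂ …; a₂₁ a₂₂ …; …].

T = [1 -2 18; 0 1 -8; 0 0 1]

T1 = [1 0 2; 0 1 -5; 0 0 1]
T2·T1 = [1 0 2; 0 1 -8; 0 0 1]
T3·…·T1 = [1 -2 18; 0 1 -8; 0 0 1]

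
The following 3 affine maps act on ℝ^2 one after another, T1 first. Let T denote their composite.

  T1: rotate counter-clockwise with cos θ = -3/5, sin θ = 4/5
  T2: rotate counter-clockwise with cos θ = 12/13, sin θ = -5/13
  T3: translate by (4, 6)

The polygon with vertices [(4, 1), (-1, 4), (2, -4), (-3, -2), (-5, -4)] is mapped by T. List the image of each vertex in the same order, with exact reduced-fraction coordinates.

T1 rotate counter-clockwise with cos θ = -3/5, sin θ = 4/5: (4, 1) → (-16/5, 13/5); (-1, 4) → (-13/5, -16/5); (2, -4) → (2, 4); (-3, -2) → (17/5, -6/5); (-5, -4) → (31/5, -8/5)
T2 rotate counter-clockwise with cos θ = 12/13, sin θ = -5/13: (-16/5, 13/5) → (-127/65, 236/65); (-13/5, -16/5) → (-236/65, -127/65); (2, 4) → (44/13, 38/13); (17/5, -6/5) → (174/65, -157/65); (31/5, -8/5) → (332/65, -251/65)
T3 translate by (4, 6): (-127/65, 236/65) → (133/65, 626/65); (-236/65, -127/65) → (24/65, 263/65); (44/13, 38/13) → (96/13, 116/13); (174/65, -157/65) → (434/65, 233/65); (332/65, -251/65) → (592/65, 139/65)

image vertices: (133/65, 626/65), (24/65, 263/65), (96/13, 116/13), (434/65, 233/65), (592/65, 139/65)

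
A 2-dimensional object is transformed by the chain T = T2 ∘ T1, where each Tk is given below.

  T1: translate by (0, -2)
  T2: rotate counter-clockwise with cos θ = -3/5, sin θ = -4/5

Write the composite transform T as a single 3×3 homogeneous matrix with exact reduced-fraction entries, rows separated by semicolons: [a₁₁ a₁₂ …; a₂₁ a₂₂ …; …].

T = [-3/5 4/5 -8/5; -4/5 -3/5 6/5; 0 0 1]

T1 = [1 0 0; 0 1 -2; 0 0 1]
T2·T1 = [-3/5 4/5 -8/5; -4/5 -3/5 6/5; 0 0 1]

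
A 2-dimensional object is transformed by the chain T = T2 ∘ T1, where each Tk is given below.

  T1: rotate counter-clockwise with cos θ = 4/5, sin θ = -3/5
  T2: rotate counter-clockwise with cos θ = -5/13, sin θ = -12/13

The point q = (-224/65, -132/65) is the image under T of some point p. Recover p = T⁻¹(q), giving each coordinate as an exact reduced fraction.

p = (4, 0)

T1 = [4/5 3/5 0; -3/5 4/5 0; 0 0 1]
T2·T1 = [-56/65 33/65 0; -33/65 -56/65 0; 0 0 1]
det M = 1; M⁻¹ = [-56/65 -33/65 0; 33/65 -56/65 0; 0 0 1]
M⁻¹ · (-224/65, -132/65)ᵀ = (4, 0)ᵀ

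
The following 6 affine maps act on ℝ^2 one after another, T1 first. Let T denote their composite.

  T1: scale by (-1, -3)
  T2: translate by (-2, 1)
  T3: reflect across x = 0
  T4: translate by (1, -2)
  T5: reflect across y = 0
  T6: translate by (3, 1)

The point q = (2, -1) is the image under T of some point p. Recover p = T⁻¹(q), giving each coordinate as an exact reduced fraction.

T1 = [-1 0 0; 0 -3 0; 0 0 1]
T2·T1 = [-1 0 -2; 0 -3 1; 0 0 1]
T3·…·T1 = [1 0 2; 0 -3 1; 0 0 1]
T4·…·T1 = [1 0 3; 0 -3 -1; 0 0 1]
T5·…·T1 = [1 0 3; 0 3 1; 0 0 1]
T6·…·T1 = [1 0 6; 0 3 2; 0 0 1]
det M = 3; M⁻¹ = [1 0 -6; 0 1/3 -2/3; 0 0 1]
M⁻¹ · (2, -1)ᵀ = (-4, -1)ᵀ

p = (-4, -1)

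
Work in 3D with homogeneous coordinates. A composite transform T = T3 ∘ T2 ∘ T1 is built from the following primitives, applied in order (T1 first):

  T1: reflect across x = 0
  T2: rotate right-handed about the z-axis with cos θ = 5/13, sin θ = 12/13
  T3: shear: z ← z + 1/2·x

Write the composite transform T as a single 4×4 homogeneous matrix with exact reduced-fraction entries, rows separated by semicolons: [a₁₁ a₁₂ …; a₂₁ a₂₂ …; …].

T1 = [-1 0 0 0; 0 1 0 0; 0 0 1 0; 0 0 0 1]
T2·T1 = [-5/13 -12/13 0 0; -12/13 5/13 0 0; 0 0 1 0; 0 0 0 1]
T3·…·T1 = [-5/13 -12/13 0 0; -12/13 5/13 0 0; -5/26 -6/13 1 0; 0 0 0 1]

T = [-5/13 -12/13 0 0; -12/13 5/13 0 0; -5/26 -6/13 1 0; 0 0 0 1]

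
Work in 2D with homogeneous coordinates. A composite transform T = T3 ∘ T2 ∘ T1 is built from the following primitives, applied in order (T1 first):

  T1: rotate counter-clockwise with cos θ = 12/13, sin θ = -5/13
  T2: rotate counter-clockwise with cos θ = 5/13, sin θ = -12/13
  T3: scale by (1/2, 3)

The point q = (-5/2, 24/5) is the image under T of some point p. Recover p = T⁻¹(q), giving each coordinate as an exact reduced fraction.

p = (-8/5, -5)

T1 = [12/13 5/13 0; -5/13 12/13 0; 0 0 1]
T2·T1 = [0 1 0; -1 0 0; 0 0 1]
T3·…·T1 = [0 1/2 0; -3 0 0; 0 0 1]
det M = 3/2; M⁻¹ = [0 -1/3 0; 2 0 0; 0 0 1]
M⁻¹ · (-5/2, 24/5)ᵀ = (-8/5, -5)ᵀ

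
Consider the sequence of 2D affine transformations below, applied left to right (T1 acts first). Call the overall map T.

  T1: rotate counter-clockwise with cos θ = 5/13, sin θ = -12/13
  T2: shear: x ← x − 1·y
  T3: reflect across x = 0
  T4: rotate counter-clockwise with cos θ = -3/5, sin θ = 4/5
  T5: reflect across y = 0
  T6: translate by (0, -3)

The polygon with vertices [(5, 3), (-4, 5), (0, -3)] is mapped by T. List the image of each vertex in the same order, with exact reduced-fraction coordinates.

image vertices: (498/65, 94/65), (-391/65, -108/65), (-3/65, -324/65)

T1 rotate counter-clockwise with cos θ = 5/13, sin θ = -12/13: (5, 3) → (61/13, -45/13); (-4, 5) → (40/13, 73/13); (0, -3) → (-36/13, -15/13)
T2 shear: x ← x − 1·y: (61/13, -45/13) → (106/13, -45/13); (40/13, 73/13) → (-33/13, 73/13); (-36/13, -15/13) → (-21/13, -15/13)
T3 reflect across x = 0: (106/13, -45/13) → (-106/13, -45/13); (-33/13, 73/13) → (33/13, 73/13); (-21/13, -15/13) → (21/13, -15/13)
T4 rotate counter-clockwise with cos θ = -3/5, sin θ = 4/5: (-106/13, -45/13) → (498/65, -289/65); (33/13, 73/13) → (-391/65, -87/65); (21/13, -15/13) → (-3/65, 129/65)
T5 reflect across y = 0: (498/65, -289/65) → (498/65, 289/65); (-391/65, -87/65) → (-391/65, 87/65); (-3/65, 129/65) → (-3/65, -129/65)
T6 translate by (0, -3): (498/65, 289/65) → (498/65, 94/65); (-391/65, 87/65) → (-391/65, -108/65); (-3/65, -129/65) → (-3/65, -324/65)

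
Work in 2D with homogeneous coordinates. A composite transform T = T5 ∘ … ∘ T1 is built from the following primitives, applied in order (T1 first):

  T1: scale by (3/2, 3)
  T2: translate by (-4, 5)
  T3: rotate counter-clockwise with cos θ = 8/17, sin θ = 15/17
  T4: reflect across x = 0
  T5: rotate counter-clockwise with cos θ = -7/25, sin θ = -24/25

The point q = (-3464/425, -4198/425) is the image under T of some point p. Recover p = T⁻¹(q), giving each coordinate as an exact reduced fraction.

T1 = [3/2 0 0; 0 3 0; 0 0 1]
T2·T1 = [3/2 0 -4; 0 3 5; 0 0 1]
T3·…·T1 = [12/17 -45/17 -107/17; 45/34 24/17 -20/17; 0 0 1]
T4·…·T1 = [-12/17 45/17 107/17; 45/34 24/17 -20/17; 0 0 1]
T5·…·T1 = [624/425 261/425 -1229/425; 261/850 -1248/425 -2428/425; 0 0 1]
det M = -9/2; M⁻¹ = [832/1275 58/425 8/3; 29/425 -416/1275 -5/3; 0 0 1]
M⁻¹ · (-3464/425, -4198/425)ᵀ = (-4, 1)ᵀ

p = (-4, 1)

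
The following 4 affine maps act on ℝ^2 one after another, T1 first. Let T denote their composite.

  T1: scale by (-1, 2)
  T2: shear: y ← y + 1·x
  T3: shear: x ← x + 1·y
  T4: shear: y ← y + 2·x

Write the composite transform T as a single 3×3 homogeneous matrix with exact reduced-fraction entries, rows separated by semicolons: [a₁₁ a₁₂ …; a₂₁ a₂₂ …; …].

T1 = [-1 0 0; 0 2 0; 0 0 1]
T2·T1 = [-1 0 0; -1 2 0; 0 0 1]
T3·…·T1 = [-2 2 0; -1 2 0; 0 0 1]
T4·…·T1 = [-2 2 0; -5 6 0; 0 0 1]

T = [-2 2 0; -5 6 0; 0 0 1]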